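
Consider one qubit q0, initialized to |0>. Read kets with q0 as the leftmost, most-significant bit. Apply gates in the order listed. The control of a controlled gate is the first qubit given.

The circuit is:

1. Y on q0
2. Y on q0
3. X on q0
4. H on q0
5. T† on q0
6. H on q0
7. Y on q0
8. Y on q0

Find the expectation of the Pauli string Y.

The expectation value of Y is -sqrt(2)/2.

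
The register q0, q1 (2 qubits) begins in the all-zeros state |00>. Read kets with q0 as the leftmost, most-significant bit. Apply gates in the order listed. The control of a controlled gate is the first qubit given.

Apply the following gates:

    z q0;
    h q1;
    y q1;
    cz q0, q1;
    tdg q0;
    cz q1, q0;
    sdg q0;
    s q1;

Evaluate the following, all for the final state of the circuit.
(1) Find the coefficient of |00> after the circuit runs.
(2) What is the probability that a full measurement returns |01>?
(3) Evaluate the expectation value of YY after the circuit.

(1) The final state's coefficient on |00> equals -sqrt(2)*I/2.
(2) The probability of measuring |01> is 1/2.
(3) The expectation value of YY is 0.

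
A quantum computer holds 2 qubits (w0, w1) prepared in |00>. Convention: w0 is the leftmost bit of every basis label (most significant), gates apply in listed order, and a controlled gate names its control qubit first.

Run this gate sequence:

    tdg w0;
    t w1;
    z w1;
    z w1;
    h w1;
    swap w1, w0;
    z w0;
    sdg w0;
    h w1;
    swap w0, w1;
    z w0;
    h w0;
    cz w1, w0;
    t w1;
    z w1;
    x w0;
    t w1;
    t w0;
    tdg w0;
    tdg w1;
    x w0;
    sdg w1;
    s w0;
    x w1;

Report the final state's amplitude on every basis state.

The final amplitudes are 0 on |00>, 0 on |01>, sqrt(2)*exp(3*I*pi/4)/2 on |10>, sqrt(2)*I/2 on |11>. Key observation: the block from step 16 through step 21 cancels to the identity and can be dropped.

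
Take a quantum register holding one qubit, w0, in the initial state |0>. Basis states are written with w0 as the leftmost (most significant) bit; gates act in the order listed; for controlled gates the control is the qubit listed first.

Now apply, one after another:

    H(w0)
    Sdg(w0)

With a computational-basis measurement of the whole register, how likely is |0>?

Outcome |0> occurs with probability 1/2.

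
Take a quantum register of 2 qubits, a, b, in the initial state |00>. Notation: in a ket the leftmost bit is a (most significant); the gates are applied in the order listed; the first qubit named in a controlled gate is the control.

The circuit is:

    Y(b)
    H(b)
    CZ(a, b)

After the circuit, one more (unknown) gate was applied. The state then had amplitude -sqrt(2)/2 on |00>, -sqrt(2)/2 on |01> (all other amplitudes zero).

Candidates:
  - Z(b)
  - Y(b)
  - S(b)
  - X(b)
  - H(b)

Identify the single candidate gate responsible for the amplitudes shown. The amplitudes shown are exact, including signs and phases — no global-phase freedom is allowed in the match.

The applied gate was Y(b).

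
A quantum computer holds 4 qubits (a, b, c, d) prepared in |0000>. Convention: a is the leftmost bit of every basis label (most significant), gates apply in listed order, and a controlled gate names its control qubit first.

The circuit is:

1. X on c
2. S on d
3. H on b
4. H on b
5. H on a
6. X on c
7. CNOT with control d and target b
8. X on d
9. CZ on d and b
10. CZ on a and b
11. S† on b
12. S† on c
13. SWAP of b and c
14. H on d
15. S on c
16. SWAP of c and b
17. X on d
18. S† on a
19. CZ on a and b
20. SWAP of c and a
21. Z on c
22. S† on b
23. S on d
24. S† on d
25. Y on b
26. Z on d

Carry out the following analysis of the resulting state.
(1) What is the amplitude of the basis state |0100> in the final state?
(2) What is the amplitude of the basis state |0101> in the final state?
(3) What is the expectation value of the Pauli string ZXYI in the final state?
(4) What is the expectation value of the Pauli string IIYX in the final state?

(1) |0100> carries amplitude -I/2 in the final state.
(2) |0101> carries amplitude -I/2 in the final state.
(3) The observable ZXYI averages to 0.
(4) In the final state, IIYX has expectation 1.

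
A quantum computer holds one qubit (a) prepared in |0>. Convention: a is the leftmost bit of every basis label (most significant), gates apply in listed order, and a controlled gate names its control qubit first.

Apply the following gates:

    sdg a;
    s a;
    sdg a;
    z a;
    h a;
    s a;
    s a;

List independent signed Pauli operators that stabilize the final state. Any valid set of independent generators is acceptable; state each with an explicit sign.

The final state is stabilized by the group generated by -X; other independent generating sets are equally valid.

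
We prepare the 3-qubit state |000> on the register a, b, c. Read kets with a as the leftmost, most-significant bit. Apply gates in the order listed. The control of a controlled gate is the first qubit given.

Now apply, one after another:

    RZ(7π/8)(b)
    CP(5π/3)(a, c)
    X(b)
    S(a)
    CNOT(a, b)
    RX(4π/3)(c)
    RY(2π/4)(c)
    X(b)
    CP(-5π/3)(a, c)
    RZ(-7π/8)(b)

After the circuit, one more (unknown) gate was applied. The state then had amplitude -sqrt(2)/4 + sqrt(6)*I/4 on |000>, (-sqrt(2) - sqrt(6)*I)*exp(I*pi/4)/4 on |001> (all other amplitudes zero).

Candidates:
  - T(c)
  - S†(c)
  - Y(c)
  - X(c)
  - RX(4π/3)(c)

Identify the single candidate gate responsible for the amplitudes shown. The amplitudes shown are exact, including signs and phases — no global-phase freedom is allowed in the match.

The applied gate was T(c).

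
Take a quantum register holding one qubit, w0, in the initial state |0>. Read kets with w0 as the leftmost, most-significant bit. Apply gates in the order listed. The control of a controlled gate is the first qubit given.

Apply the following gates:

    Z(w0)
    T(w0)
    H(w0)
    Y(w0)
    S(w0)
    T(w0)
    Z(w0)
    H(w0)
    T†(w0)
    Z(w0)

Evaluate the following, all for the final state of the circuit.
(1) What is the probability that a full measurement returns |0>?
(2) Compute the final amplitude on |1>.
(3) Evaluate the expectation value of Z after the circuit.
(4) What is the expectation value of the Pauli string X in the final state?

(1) A full measurement returns |0> with probability 1/2 - sqrt(2)/4.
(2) |1> carries amplitude 1/2 + exp(I*pi/4)/2 in the final state.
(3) The observable Z averages to -sqrt(2)/2.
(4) The expectation value of X is 1/2.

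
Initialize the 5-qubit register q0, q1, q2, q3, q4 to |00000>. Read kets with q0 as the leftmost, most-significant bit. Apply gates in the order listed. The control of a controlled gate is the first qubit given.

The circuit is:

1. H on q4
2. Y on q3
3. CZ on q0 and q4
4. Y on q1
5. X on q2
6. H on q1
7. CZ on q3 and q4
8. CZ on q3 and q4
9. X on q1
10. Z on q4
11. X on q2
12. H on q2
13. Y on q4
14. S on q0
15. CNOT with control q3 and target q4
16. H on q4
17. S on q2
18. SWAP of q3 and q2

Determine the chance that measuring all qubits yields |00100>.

Outcome |00100> occurs with probability 1/4. Key observation: gates 7-8 undo each other exactly, leaving only the rest of the circuit to track.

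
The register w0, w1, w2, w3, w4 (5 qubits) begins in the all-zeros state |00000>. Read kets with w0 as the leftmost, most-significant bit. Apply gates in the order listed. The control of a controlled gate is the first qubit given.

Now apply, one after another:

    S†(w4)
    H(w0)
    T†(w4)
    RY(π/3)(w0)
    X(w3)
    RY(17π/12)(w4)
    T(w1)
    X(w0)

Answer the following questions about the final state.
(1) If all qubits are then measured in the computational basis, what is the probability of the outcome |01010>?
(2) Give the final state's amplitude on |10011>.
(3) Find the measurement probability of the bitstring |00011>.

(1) A full measurement returns |01010> with probability 0.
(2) |10011> carries amplitude -sqrt(2*sqrt(2) + 4)/16 - sqrt(12 - 6*sqrt(2))/16 + 3*sqrt(4 - 2*sqrt(2))/16 + sqrt(6*sqrt(2) + 12)/16 in the final state.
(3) A full measurement returns |00011> with probability sqrt(2)/32 + sqrt(6)/32 + sqrt(3)/8 + 1/4.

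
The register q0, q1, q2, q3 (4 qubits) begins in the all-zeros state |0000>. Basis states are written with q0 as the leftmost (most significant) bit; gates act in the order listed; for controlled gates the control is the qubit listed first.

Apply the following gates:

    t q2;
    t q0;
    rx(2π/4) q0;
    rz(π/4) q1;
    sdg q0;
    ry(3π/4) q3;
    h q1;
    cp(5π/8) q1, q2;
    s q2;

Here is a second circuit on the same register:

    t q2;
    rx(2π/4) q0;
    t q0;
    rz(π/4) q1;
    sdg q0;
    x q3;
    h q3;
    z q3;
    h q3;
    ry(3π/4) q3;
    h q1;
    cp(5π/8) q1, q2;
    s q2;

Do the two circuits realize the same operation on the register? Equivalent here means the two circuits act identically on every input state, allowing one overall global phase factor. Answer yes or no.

No — the two circuits implement different unitaries, even allowing a global phase.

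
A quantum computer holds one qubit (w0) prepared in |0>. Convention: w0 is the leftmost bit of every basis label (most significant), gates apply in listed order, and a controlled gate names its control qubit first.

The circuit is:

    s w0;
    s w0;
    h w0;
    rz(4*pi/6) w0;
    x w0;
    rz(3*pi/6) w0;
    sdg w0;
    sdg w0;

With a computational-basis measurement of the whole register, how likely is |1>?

A full measurement returns |1> with probability 1/2.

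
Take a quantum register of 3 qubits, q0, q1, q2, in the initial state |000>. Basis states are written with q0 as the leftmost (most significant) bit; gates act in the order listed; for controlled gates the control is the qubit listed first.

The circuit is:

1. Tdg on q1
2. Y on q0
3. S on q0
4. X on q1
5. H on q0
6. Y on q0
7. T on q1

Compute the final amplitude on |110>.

|110> carries amplitude -sqrt(2)*exp(3*I*pi/4)/2 in the final state.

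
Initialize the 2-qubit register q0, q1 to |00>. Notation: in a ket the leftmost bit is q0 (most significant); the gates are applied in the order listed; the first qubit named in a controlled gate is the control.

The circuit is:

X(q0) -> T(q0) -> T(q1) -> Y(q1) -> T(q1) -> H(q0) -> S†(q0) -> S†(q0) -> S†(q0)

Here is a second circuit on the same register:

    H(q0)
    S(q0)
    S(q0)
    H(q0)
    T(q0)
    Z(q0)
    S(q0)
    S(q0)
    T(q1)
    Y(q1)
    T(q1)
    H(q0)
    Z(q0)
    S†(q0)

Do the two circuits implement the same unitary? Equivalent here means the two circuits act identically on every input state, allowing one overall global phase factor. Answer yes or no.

Yes, they are equivalent — the unitaries differ by at most a global phase.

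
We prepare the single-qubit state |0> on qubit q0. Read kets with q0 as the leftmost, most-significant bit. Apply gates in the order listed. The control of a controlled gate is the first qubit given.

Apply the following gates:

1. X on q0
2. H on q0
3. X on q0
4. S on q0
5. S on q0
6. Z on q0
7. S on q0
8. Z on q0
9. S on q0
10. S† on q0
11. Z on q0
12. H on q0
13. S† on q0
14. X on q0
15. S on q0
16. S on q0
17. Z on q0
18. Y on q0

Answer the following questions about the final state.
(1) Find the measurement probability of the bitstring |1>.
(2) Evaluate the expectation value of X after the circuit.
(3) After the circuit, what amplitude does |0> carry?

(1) The probability of measuring |1> is 1/2. Key observation: the block from step 9 through step 10 cancels to the identity and can be dropped.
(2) The observable X averages to -1.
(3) The final state's coefficient on |0> equals 1/2 + I/2.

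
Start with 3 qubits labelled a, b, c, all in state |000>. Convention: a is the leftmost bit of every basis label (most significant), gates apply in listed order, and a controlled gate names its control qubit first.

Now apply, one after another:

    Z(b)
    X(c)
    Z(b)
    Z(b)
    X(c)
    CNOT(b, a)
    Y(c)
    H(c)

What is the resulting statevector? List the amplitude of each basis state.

After the circuit, the state carries amplitude sqrt(2)*I/2 on |000>, -sqrt(2)*I/2 on |001>, and 0 on every other basis state.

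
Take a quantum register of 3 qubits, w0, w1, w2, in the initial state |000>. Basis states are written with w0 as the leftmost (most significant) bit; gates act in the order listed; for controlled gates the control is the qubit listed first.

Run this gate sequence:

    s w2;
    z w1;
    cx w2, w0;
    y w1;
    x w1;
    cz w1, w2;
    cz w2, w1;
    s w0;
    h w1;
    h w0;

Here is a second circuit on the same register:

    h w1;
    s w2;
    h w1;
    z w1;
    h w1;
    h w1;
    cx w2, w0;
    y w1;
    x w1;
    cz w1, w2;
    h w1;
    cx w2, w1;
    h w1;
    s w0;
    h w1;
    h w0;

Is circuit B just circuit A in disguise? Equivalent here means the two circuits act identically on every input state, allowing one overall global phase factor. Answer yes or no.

Yes: on every input state the two circuits agree up to one overall phase factor.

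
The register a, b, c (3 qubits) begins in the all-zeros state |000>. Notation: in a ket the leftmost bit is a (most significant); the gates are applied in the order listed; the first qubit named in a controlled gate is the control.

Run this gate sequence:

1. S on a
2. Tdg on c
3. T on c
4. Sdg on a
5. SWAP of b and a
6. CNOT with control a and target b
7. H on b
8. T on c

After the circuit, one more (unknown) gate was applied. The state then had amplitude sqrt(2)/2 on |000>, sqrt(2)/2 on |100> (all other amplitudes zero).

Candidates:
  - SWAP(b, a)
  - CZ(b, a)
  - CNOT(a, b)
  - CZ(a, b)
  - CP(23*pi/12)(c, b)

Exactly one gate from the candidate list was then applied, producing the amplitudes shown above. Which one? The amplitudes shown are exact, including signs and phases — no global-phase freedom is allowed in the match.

It was SWAP(b, a) that produced the state shown. Key observation: steps 1-4 multiply out to the identity, so the circuit reduces to the remaining gates.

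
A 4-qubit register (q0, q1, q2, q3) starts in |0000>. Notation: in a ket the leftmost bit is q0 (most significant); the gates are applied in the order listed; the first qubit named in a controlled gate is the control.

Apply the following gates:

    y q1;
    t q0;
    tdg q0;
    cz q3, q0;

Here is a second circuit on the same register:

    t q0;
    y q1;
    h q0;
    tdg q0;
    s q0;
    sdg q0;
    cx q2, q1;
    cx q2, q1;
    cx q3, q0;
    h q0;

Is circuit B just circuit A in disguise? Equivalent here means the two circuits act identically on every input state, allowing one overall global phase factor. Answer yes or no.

No, they are not equivalent — no single phase factor reconciles the two unitaries.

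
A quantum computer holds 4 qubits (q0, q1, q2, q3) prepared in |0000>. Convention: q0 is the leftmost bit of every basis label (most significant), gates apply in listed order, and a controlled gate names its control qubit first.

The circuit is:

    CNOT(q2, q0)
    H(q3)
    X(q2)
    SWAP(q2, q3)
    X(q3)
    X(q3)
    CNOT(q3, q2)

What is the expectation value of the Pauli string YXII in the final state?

In the final state, YXII has expectation 0.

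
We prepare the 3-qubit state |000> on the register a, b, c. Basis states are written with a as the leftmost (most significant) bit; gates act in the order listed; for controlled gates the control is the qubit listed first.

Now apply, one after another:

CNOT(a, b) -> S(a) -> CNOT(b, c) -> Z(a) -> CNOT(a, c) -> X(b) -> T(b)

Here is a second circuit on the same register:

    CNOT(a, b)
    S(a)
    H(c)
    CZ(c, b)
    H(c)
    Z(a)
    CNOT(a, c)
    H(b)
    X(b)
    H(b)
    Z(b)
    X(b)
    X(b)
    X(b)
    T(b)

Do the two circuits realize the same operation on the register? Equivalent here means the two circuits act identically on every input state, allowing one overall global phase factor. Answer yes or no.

Yes — the two circuits implement the same unitary up to a global phase.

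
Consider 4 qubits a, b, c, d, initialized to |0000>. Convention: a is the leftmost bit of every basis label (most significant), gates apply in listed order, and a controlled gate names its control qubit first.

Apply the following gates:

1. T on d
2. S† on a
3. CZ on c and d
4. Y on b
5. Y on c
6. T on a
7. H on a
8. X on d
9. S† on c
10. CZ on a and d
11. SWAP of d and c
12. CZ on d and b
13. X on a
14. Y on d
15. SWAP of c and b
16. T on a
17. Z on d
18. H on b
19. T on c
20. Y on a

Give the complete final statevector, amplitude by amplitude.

The resulting statevector has amplitude -1/2 on |0010>, 1/2 on |0110>, exp(3*I*pi/4)/2 on |1010>, -exp(3*I*pi/4)/2 on |1110>, and 0 on every other basis state.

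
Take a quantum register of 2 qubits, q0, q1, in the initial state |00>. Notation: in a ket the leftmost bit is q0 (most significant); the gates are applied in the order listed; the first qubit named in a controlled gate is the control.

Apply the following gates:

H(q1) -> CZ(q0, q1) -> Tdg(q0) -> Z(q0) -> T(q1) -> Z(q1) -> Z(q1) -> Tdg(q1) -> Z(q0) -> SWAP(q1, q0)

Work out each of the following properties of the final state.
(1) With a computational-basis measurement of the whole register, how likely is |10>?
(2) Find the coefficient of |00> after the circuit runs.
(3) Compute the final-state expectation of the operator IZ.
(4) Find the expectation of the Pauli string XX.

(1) Outcome |10> occurs with probability 1/2. Key observation: the block from step 4 through step 9 cancels to the identity and can be dropped.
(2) |00> carries amplitude sqrt(2)/2 in the final state.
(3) In the final state, IZ has expectation 1.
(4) The expectation value of XX is 0.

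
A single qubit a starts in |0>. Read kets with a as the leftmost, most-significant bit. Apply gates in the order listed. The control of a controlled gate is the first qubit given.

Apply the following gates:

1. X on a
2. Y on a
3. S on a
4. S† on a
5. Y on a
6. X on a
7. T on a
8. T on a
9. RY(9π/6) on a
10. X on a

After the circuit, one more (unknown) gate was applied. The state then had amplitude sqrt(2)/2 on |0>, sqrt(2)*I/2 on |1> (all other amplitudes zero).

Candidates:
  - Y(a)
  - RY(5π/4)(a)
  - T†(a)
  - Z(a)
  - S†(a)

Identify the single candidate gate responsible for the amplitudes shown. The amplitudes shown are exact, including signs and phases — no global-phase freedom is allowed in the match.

The applied gate was S†(a).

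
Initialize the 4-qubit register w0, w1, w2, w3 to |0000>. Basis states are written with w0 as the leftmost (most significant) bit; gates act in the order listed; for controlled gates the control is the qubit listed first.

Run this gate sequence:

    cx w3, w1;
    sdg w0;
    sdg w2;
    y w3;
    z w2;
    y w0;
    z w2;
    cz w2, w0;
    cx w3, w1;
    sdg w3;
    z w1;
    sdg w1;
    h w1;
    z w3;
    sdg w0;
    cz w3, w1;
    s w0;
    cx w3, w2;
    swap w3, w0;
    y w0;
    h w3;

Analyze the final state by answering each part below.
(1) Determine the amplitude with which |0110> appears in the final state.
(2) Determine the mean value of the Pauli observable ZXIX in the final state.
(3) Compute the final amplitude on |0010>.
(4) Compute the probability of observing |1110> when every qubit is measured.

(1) The final state's coefficient on |0110> equals -I/2.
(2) The expectation value of ZXIX is -1.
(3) The amplitude on |0010> is -I/2.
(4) A full measurement returns |1110> with probability 0.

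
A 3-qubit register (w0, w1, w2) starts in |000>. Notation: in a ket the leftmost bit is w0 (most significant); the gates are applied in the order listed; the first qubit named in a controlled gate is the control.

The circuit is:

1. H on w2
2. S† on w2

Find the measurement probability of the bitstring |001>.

A full measurement returns |001> with probability 1/2.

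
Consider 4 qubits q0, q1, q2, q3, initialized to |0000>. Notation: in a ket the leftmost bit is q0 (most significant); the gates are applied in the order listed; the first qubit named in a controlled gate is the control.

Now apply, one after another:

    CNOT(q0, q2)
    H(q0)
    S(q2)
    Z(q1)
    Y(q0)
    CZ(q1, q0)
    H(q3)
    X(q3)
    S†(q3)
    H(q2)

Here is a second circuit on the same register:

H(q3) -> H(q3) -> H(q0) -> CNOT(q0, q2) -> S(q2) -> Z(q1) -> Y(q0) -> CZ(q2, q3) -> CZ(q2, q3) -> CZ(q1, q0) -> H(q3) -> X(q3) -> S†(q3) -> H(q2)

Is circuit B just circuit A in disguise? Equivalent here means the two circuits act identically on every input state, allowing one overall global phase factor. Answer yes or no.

No: there is an input state on which the two circuits produce genuinely different outputs (not merely differing by a phase).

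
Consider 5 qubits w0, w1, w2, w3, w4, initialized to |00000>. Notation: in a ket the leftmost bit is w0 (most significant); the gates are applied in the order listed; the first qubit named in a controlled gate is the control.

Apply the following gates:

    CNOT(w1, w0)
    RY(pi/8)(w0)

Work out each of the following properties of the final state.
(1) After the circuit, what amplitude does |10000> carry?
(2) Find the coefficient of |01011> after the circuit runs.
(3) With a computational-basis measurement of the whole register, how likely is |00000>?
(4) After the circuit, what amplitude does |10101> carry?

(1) The amplitude on |10000> is sin(pi/16).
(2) The amplitude on |01011> is 0.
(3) A full measurement returns |00000> with probability cos(pi/16)**2.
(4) The final state's coefficient on |10101> equals 0.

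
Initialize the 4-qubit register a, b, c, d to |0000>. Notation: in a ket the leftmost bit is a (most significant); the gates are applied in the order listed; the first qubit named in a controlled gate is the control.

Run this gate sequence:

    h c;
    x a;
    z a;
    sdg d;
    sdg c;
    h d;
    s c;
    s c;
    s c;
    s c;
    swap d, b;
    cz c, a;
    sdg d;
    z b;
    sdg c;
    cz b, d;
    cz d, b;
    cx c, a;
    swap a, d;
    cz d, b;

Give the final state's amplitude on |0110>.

The amplitude on |0110> is 1/2. Key observation: steps 7-10 multiply out to the identity, so the circuit reduces to the remaining gates.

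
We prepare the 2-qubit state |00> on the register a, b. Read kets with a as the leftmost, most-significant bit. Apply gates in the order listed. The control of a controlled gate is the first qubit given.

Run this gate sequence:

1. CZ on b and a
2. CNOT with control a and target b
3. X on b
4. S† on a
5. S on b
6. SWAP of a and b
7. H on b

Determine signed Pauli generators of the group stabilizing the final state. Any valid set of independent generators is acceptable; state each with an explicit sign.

The final state is stabilized by the group generated by +IX, -ZI; other independent generating sets are equally valid.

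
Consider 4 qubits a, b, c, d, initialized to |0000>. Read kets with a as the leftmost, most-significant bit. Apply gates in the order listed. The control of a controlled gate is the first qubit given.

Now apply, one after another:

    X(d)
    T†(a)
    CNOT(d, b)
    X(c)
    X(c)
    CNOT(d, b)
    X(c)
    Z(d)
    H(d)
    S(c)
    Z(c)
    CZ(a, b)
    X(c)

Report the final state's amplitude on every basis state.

After the circuit, the state carries amplitude sqrt(2)*I/2 on |0000>, -sqrt(2)*I/2 on |0001>, and 0 on every other basis state. Key observation: steps 3-6 multiply out to the identity, so the circuit reduces to the remaining gates.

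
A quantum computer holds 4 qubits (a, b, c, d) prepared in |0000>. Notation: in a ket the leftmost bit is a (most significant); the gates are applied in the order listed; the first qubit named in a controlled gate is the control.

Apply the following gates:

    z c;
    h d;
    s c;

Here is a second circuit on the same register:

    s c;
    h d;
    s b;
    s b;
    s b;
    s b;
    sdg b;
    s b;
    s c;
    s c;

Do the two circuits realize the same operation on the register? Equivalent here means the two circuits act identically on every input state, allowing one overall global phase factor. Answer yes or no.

Yes — the two circuits implement the same unitary up to a global phase.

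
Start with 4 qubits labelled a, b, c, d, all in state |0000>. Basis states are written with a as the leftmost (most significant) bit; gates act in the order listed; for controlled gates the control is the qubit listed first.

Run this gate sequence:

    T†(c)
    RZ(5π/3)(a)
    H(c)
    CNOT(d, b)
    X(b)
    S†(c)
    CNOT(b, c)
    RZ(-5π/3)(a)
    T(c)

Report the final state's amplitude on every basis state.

The resulting statevector has amplitude -sqrt(2)*I/2 on |0100>, sqrt(2)*exp(I*pi/4)/2 on |0110>, and 0 on every other basis state.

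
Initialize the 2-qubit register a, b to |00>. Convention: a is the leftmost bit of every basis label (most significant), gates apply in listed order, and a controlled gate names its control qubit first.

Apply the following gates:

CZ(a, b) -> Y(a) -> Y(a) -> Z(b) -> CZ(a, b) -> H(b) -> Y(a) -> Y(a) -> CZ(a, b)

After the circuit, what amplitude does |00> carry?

The final state's coefficient on |00> equals sqrt(2)/2.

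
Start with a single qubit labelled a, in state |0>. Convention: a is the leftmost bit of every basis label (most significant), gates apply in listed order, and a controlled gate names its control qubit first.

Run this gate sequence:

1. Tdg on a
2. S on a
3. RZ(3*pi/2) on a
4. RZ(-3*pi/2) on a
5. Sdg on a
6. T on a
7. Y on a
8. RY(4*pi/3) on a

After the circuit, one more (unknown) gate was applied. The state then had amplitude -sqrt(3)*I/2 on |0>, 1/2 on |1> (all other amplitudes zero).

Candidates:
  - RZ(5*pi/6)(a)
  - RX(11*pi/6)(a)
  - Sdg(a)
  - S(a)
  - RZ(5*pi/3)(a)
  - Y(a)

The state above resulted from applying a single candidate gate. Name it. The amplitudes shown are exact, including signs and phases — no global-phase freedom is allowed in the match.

The unique candidate consistent with the amplitudes is S(a). Key observation: gates 2-5 undo each other exactly, leaving only the rest of the circuit to track.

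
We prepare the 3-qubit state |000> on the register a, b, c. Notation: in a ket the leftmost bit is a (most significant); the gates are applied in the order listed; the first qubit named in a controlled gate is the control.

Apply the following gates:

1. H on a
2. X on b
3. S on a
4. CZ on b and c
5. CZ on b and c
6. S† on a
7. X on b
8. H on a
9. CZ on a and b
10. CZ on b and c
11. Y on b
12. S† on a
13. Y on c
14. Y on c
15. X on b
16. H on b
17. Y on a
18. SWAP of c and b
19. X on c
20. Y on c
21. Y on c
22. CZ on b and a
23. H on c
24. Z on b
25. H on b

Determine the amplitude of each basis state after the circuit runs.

After the circuit, the state carries amplitude -sqrt(2)/2 on |100>, -sqrt(2)/2 on |110>, and 0 on every other basis state.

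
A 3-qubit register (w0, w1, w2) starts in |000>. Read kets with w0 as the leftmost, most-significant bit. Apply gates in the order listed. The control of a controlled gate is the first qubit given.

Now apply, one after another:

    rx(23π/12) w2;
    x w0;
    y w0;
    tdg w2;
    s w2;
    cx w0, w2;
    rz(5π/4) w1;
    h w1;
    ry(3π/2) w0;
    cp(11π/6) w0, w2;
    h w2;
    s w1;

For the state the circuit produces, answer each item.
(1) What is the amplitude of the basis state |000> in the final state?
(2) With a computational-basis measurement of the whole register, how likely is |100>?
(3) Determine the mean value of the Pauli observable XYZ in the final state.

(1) The final state's coefficient on |000> equals (-sqrt(2*sqrt(2) + 4)/16 + sqrt(12 - 6*sqrt(2))/16 + sqrt(4 - 2*sqrt(2))*exp(I*pi/4)/16 + sqrt(6*sqrt(2) + 12)*exp(I*pi/4)/16)*exp(5*I*pi/8).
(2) Outcome |100> occurs with probability sqrt(3)/32 + 1/16.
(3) The expectation value of XYZ is 1/8.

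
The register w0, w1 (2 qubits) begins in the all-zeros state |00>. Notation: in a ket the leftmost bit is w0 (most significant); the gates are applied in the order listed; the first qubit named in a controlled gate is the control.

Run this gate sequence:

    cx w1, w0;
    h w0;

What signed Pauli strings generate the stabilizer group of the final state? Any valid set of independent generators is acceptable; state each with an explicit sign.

One valid set of independent stabilizer generators is +XI, +IZ (any independent generating set of the same group is equally correct).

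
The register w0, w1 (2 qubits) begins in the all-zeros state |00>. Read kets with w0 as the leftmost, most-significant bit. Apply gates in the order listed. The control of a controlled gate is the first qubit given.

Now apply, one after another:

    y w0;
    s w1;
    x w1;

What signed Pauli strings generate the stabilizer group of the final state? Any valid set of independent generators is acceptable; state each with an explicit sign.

The final state is stabilized by the group generated by -ZI, -IZ; other independent generating sets are equally valid.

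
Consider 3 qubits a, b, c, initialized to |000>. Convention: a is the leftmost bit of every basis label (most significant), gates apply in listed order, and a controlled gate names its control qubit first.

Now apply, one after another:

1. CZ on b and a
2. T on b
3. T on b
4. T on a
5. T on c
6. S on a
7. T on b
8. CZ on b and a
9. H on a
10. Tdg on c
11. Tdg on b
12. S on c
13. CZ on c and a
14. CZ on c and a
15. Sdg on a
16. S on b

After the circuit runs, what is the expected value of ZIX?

The observable ZIX averages to 0.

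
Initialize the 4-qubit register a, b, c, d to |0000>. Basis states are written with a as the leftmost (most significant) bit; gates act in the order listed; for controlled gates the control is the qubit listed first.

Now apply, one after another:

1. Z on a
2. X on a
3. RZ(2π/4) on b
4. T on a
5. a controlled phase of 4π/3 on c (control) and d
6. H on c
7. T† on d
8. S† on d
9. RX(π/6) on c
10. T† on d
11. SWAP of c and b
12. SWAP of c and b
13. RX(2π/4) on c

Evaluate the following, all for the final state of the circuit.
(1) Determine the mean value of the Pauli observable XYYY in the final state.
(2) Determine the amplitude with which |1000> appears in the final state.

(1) In the final state, XYYY has expectation 0. Key observation: steps 11-12 multiply out to the identity, so the circuit reduces to the remaining gates.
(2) |1000> carries amplitude sqrt(2)/4 - sqrt(6)*I/4 in the final state.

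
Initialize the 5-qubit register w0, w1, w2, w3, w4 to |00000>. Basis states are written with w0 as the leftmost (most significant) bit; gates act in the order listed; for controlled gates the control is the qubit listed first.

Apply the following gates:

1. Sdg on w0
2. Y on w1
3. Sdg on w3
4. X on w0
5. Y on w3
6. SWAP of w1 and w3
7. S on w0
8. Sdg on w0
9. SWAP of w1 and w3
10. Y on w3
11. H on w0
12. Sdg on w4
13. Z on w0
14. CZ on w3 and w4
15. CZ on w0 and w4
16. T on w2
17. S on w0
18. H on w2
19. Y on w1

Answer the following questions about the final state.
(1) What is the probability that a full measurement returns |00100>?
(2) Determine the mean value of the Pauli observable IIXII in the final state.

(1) The probability of measuring |00100> is 1/4. Key observation: the block from step 5 through step 10 cancels to the identity and can be dropped.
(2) In the final state, IIXII has expectation 1.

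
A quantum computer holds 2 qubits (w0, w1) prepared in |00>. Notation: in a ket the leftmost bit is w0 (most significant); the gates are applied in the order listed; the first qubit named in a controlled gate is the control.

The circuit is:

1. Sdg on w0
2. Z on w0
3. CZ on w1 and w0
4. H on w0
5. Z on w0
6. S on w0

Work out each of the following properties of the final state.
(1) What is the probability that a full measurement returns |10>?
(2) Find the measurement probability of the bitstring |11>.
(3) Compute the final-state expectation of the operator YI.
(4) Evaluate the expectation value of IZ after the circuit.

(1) The probability of measuring |10> is 1/2.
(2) A full measurement returns |11> with probability 0.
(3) In the final state, YI has expectation -1.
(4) In the final state, IZ has expectation 1.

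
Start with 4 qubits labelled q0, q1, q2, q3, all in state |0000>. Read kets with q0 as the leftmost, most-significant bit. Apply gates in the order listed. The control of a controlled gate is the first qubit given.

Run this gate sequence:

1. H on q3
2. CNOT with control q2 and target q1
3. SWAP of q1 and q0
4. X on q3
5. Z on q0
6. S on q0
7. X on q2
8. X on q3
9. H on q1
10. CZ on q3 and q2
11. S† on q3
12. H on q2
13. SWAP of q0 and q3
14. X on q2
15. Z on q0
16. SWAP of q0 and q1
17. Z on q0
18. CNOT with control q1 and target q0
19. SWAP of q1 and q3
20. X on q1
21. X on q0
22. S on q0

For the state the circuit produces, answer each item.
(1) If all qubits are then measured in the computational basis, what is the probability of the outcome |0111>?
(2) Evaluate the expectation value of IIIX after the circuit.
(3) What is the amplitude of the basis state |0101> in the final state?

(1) A full measurement returns |0111> with probability 1/8.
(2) The observable IIIX averages to 0.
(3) |0101> carries amplitude sqrt(2)*I/4 in the final state.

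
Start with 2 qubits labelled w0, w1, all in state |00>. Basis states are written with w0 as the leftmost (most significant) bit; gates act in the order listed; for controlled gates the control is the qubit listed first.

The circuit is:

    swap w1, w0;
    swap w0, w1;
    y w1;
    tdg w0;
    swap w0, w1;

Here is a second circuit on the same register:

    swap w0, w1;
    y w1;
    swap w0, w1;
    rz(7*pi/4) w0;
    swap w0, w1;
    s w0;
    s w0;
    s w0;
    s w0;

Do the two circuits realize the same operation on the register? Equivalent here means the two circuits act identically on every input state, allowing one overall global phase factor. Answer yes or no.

No, they are not equivalent — no single phase factor reconciles the two unitaries.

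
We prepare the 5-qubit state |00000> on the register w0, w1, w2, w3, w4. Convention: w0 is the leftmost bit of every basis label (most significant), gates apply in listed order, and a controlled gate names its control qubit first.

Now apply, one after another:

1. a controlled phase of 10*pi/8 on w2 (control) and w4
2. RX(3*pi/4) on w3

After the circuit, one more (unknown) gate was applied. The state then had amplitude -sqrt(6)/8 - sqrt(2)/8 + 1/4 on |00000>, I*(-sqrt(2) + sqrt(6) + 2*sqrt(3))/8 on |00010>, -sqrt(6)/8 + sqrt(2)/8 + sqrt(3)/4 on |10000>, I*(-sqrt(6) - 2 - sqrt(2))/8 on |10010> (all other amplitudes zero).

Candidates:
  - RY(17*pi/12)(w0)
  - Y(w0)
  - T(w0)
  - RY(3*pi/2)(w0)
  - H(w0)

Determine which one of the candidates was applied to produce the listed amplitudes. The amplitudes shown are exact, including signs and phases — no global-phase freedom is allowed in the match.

The unique candidate consistent with the amplitudes is RY(17*pi/12)(w0).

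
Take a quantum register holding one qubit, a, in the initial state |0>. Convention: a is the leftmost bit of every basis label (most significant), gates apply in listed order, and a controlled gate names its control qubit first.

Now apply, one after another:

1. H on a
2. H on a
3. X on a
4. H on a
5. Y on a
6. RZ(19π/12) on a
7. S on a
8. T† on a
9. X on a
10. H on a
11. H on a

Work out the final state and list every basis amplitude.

After the circuit, the state carries amplitude -sqrt(2)*exp(13*I*pi/24)/2 on |0>, -sqrt(2)*exp(17*I*pi/24)/2 on |1>.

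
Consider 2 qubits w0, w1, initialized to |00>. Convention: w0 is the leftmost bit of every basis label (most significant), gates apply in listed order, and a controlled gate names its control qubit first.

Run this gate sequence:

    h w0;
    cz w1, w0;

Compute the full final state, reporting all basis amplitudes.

The final amplitudes are sqrt(2)/2 on |00>, 0 on |01>, sqrt(2)/2 on |10>, 0 on |11>.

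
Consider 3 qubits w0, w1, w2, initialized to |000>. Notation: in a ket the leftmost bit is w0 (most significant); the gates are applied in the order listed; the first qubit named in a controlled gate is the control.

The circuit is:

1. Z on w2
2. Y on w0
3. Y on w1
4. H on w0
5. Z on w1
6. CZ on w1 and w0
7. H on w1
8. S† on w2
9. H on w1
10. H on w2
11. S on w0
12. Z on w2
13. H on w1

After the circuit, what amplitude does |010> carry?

The amplitude on |010> is -sqrt(2)/4.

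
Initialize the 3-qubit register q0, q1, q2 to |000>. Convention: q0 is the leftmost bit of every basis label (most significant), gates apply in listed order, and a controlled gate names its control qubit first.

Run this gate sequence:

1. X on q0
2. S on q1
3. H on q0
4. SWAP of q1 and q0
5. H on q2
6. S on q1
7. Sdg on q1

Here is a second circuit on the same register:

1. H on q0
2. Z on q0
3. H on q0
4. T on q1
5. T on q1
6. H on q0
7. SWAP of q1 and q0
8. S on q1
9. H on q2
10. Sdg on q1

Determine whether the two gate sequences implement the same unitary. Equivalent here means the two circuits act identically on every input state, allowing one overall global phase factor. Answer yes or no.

Yes, they are equivalent — the unitaries differ by at most a global phase.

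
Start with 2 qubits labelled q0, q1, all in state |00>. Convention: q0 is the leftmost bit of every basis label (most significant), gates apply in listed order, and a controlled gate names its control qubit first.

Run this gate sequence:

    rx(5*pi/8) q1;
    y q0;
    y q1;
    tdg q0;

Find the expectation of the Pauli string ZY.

The expectation value of ZY is sqrt(sqrt(2) + 2)/2.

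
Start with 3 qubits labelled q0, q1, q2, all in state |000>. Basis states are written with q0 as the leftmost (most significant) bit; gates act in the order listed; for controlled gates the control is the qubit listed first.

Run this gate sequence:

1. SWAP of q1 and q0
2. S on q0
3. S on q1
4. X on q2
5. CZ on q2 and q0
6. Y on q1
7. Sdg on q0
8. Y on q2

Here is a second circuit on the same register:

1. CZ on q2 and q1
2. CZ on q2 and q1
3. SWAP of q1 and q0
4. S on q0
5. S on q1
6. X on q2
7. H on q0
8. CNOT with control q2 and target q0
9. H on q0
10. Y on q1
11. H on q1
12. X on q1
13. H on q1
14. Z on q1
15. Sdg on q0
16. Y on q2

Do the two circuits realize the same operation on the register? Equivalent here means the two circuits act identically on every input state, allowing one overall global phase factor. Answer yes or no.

Yes: on every input state the two circuits agree up to one overall phase factor.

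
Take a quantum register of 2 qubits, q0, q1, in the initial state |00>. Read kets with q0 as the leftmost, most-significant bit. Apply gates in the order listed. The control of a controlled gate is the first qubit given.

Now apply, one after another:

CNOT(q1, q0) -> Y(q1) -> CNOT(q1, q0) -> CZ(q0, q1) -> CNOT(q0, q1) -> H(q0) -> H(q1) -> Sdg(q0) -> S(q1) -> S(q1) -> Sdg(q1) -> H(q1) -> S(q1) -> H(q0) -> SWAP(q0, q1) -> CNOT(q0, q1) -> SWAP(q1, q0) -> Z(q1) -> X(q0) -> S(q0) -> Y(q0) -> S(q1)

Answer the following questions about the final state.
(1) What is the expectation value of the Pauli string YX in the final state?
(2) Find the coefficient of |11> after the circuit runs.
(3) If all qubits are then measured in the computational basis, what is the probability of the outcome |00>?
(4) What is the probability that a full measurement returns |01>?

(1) In the final state, YX has expectation 0.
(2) The amplitude on |11> is 1/2.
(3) Outcome |00> occurs with probability 1/4.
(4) The probability of measuring |01> is 1/4.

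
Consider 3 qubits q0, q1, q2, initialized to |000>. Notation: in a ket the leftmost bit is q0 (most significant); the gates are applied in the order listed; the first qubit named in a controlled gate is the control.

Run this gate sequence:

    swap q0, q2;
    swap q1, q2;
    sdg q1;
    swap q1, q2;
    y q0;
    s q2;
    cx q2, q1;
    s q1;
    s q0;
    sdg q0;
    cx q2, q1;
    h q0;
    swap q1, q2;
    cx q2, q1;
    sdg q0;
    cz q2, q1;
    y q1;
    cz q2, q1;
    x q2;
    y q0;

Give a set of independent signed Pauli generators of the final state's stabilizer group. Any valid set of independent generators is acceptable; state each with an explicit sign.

The stabilizer group can be generated by +YII, -IZI, -IIZ, among other valid generating sets. Key observation: the block from step 9 through step 10 cancels to the identity and can be dropped.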